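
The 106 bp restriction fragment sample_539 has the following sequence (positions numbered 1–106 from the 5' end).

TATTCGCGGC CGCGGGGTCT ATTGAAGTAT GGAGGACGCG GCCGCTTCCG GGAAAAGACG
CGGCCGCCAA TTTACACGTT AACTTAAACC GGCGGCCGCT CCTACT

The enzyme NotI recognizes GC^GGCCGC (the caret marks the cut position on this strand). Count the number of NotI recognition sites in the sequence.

4

GCGGCCGC occurs starting at positions 6, 38, 60, 92.
NotI cuts at 4 sites.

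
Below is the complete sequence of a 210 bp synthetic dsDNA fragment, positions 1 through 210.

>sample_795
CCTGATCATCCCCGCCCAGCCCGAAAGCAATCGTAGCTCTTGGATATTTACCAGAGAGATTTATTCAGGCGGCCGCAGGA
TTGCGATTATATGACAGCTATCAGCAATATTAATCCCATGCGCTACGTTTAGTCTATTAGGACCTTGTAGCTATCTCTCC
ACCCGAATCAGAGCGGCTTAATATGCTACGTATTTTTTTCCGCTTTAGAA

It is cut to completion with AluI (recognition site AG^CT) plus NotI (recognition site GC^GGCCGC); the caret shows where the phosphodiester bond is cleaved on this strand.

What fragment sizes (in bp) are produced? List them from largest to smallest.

60, 53, 36, 34, 27 bp

AluI sites (AGCT) start at positions 35, 96, 149.
AluI cuts after base 2 of each site, so after positions 36, 97, 150.
The NotI site (GCGGCCGC) starts at position 69.
NotI cuts after base 2 of each site, so after position 70.
Combined cut positions: 36, 70, 97, 150.
Linear molecule, 4 cuts → 5 fragments:
  1–36 → 36 bp
  37–70 → 34 bp
  71–97 → 27 bp
  98–150 → 53 bp
  151–210 → 60 bp
Sorted largest to smallest: 60, 53, 36, 34, 27 bp.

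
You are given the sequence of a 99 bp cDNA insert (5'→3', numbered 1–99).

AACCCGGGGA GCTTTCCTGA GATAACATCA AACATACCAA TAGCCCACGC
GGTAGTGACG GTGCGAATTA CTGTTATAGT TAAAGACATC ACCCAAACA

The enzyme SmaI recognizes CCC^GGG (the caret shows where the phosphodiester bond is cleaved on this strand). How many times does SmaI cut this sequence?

1

CCCGGG occurs starting at position 3.
SmaI cuts at 1 site.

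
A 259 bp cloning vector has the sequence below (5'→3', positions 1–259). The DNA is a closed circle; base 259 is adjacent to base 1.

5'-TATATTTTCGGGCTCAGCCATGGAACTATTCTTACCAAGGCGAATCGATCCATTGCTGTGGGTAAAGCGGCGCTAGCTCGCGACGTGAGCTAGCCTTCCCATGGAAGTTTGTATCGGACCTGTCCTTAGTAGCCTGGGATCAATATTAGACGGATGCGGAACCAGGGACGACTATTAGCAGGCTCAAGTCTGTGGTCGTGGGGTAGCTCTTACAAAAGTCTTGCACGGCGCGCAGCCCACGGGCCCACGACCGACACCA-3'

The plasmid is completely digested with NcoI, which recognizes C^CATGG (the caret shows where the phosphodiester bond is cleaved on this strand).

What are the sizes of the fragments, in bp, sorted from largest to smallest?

NcoI sites (CCATGG) start at positions 18, 99.
NcoI cuts after the first base of each site, so after positions 18, 99.
Circular molecule, 2 cuts → 2 fragments:
  19–99 → 81 bp
  100–259 then 1–18 → 160 + 18 = 178 bp
Sorted largest to smallest: 178, 81 bp.

178, 81 bp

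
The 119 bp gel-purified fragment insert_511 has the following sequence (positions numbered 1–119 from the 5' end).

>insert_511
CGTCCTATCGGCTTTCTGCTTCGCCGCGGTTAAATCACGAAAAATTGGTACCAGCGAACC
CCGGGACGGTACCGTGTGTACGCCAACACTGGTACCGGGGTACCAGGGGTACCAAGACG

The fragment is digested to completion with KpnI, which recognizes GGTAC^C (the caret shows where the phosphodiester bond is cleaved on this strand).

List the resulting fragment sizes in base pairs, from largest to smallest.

51, 23, 21, 9, 8, 7 bp

KpnI sites (GGTACC) start at positions 47, 68, 91, 99, 108.
KpnI cuts after base 5 of each site (before the last base), so after positions 51, 72, 95, 103, 112.
Linear molecule, 5 cuts → 6 fragments:
  1–51 → 51 bp
  52–72 → 21 bp
  73–95 → 23 bp
  96–103 → 8 bp
  104–112 → 9 bp
  113–119 → 7 bp
Sorted largest to smallest: 51, 23, 21, 9, 8, 7 bp.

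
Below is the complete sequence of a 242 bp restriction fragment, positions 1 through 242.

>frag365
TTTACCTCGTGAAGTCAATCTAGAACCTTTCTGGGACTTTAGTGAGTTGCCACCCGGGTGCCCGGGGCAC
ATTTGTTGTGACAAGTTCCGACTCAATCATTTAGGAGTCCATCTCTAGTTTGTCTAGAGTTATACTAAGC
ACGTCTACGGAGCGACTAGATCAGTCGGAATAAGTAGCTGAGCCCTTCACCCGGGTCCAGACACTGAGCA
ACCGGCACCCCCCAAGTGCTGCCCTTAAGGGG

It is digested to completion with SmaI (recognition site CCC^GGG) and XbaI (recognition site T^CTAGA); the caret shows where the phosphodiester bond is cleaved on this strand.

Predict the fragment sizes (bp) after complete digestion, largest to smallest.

69, 60, 50, 36, 19, 8 bp

SmaI sites (CCCGGG) start at positions 53, 61, 190.
SmaI cuts after base 3 of each site, so after positions 55, 63, 192.
XbaI sites (TCTAGA) start at positions 19, 123.
XbaI cuts after the first base of each site, so after positions 19, 123.
Combined cut positions: 19, 55, 63, 123, 192.
Linear molecule, 5 cuts → 6 fragments:
  1–19 → 19 bp
  20–55 → 36 bp
  56–63 → 8 bp
  64–123 → 60 bp
  124–192 → 69 bp
  193–242 → 50 bp
Sorted largest to smallest: 69, 60, 50, 36, 19, 8 bp.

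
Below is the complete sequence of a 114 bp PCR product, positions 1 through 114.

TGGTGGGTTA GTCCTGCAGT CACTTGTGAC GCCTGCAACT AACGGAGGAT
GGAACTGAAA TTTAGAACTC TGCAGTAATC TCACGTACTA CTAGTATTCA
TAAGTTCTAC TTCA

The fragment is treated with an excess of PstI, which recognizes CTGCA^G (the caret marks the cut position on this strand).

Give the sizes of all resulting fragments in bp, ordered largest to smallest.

PstI sites (CTGCAG) start at positions 14, 70.
PstI cuts after base 5 of each site (before the last base), so after positions 18, 74.
Linear molecule, 2 cuts → 3 fragments:
  1–18 → 18 bp
  19–74 → 56 bp
  75–114 → 40 bp
Sorted largest to smallest: 56, 40, 18 bp.

56, 40, 18 bp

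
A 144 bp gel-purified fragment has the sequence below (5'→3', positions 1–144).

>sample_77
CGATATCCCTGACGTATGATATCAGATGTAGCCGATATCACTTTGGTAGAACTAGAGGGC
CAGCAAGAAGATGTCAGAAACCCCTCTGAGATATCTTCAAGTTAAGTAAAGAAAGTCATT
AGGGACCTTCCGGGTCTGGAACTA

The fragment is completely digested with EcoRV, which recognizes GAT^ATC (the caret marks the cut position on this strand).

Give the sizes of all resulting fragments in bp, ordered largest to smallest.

EcoRV sites (GATATC) start at positions 2, 18, 34, 90.
EcoRV cuts after base 3 of each site, so after positions 4, 20, 36, 92.
Linear molecule, 4 cuts → 5 fragments:
  1–4 → 4 bp
  5–20 → 16 bp
  21–36 → 16 bp
  37–92 → 56 bp
  93–144 → 52 bp
Sorted largest to smallest: 56, 52, 16, 16, 4 bp.

56, 52, 16, 16, 4 bp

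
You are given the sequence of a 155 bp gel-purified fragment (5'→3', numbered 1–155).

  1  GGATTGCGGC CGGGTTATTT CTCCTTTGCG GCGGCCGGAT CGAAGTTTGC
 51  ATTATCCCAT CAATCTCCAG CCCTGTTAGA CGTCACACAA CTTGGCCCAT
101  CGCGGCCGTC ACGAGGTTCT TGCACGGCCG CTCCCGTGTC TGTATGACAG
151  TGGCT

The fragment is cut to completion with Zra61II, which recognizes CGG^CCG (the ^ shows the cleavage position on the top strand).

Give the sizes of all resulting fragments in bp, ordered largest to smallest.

71, 28, 25, 22, 9 bp

Zra61II sites (CGGCCG) start at positions 7, 32, 103, 125.
Zra61II cuts after base 3 of each site, so after positions 9, 34, 105, 127.
Linear molecule, 4 cuts → 5 fragments:
  1–9 → 9 bp
  10–34 → 25 bp
  35–105 → 71 bp
  106–127 → 22 bp
  128–155 → 28 bp
Sorted largest to smallest: 71, 28, 25, 22, 9 bp.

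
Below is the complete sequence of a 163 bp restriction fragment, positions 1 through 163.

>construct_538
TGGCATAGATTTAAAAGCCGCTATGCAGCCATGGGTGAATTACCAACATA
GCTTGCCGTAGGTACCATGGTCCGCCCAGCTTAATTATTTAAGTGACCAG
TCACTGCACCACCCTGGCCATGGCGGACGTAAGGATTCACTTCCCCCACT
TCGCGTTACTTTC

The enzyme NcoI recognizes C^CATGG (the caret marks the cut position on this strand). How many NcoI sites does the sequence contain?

CCATGG occurs starting at positions 29, 65, 118.
NcoI cuts at 3 sites.

3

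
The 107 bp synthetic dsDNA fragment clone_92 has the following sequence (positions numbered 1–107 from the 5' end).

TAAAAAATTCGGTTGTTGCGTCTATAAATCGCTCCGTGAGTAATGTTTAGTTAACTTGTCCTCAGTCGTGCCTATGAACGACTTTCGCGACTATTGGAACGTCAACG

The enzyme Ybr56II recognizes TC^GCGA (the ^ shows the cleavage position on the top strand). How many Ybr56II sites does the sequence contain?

1

TCGCGA occurs starting at position 85.
Ybr56II cuts at 1 site.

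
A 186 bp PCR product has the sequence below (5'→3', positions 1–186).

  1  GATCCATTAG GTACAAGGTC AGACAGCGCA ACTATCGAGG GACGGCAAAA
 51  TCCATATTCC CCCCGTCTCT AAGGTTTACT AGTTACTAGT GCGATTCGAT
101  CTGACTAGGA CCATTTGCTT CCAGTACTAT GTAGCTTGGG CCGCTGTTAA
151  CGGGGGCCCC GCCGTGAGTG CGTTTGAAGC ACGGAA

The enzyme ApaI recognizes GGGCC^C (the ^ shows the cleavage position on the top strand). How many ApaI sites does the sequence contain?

GGGCCC occurs starting at position 154.
ApaI cuts at 1 site.

1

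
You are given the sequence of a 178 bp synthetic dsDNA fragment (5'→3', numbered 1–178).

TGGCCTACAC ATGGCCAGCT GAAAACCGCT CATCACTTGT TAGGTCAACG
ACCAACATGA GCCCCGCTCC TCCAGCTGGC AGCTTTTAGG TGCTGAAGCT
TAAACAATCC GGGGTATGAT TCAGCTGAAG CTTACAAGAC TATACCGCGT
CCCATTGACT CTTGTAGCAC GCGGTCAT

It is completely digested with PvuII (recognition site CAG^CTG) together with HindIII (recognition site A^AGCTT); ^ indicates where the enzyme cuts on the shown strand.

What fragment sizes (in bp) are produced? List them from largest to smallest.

57, 50, 28, 21, 18, 4 bp

PvuII sites (CAGCTG) start at positions 16, 73, 122.
PvuII cuts after base 3 of each site, so after positions 18, 75, 124.
HindIII sites (AAGCTT) start at positions 96, 128.
HindIII cuts after the first base of each site, so after positions 96, 128.
Combined cut positions: 18, 75, 96, 124, 128.
Linear molecule, 5 cuts → 6 fragments:
  1–18 → 18 bp
  19–75 → 57 bp
  76–96 → 21 bp
  97–124 → 28 bp
  125–128 → 4 bp
  129–178 → 50 bp
Sorted largest to smallest: 57, 50, 28, 21, 18, 4 bp.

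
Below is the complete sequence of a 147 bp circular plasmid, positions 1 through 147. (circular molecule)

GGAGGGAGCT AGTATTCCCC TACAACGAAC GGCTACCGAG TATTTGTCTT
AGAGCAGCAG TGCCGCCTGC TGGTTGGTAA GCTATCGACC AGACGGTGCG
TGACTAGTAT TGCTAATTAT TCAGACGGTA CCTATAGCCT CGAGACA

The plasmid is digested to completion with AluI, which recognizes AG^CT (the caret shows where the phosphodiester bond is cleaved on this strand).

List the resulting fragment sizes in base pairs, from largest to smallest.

74, 73 bp

AluI sites (AGCT) start at positions 7, 80.
AluI cuts after base 2 of each site, so after positions 8, 81.
Circular molecule, 2 cuts → 2 fragments:
  9–81 → 73 bp
  82–147 then 1–8 → 66 + 8 = 74 bp
Sorted largest to smallest: 74, 73 bp.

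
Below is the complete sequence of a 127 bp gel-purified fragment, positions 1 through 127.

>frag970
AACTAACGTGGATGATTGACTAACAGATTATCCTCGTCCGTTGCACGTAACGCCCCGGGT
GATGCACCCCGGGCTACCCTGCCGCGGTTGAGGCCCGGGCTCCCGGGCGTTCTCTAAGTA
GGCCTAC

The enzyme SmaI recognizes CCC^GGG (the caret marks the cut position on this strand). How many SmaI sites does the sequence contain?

4

CCCGGG occurs starting at positions 54, 68, 94, 102.
SmaI cuts at 4 sites.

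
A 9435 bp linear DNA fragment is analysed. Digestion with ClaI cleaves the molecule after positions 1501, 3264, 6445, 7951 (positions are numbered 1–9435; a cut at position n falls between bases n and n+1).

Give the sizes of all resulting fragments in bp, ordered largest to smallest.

3181, 1763, 1506, 1501, 1484 bp

Linear molecule, 4 cuts → 5 fragments:
  1501 − 0 = 1501 bp
  3264 − 1501 = 1763 bp
  6445 − 3264 = 3181 bp
  7951 − 6445 = 1506 bp
  9435 − 7951 = 1484 bp
Sorted largest to smallest: 3181, 1763, 1506, 1501, 1484 bp.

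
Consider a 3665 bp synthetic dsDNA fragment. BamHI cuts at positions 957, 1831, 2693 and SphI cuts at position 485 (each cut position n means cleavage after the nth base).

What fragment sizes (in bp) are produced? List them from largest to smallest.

972, 874, 862, 485, 472 bp

Combined cut positions (sorted): 485, 957, 1831, 2693.
Linear molecule, 4 cuts → 5 fragments:
  485 − 0 = 485 bp
  957 − 485 = 472 bp
  1831 − 957 = 874 bp
  2693 − 1831 = 862 bp
  3665 − 2693 = 972 bp
Sorted largest to smallest: 972, 874, 862, 485, 472 bp.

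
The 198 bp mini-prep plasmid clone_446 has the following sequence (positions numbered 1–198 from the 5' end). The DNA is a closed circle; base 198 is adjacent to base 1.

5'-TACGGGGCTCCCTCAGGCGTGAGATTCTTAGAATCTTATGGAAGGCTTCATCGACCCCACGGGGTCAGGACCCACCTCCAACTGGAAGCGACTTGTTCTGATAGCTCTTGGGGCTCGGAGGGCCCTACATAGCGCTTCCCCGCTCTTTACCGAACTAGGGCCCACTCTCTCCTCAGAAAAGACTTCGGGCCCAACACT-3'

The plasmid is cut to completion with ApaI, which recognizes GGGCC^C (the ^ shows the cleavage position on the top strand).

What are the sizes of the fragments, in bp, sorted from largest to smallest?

131, 38, 29 bp

ApaI sites (GGGCCC) start at positions 120, 158, 187.
ApaI cuts after base 5 of each site (before the last base), so after positions 124, 162, 191.
Circular molecule, 3 cuts → 3 fragments:
  125–162 → 38 bp
  163–191 → 29 bp
  192–198 then 1–124 → 7 + 124 = 131 bp
Sorted largest to smallest: 131, 38, 29 bp.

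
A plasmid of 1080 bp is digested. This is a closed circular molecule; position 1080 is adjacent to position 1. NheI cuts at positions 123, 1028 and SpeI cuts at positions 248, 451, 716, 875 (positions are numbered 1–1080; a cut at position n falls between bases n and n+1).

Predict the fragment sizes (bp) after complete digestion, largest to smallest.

265, 203, 175, 159, 153, 125 bp

Combined cut positions (sorted): 123, 248, 451, 716, 875, 1028.
Circular molecule, 6 cuts → 6 fragments:
  248 − 123 = 125 bp
  451 − 248 = 203 bp
  716 − 451 = 265 bp
  875 − 716 = 159 bp
  1028 − 875 = 153 bp
  wrap: 1080 − 1028 + 123 = 175 bp
Sorted largest to smallest: 265, 203, 175, 159, 153, 125 bp.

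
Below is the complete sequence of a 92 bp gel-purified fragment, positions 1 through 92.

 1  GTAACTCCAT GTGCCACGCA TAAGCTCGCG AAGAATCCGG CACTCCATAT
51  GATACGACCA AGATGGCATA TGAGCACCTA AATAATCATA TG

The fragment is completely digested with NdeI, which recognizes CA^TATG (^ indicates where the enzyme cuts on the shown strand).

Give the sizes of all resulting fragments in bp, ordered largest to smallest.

47, 21, 20, 4 bp

NdeI sites (CATATG) start at positions 46, 67, 87.
NdeI cuts after base 2 of each site, so after positions 47, 68, 88.
Linear molecule, 3 cuts → 4 fragments:
  1–47 → 47 bp
  48–68 → 21 bp
  69–88 → 20 bp
  89–92 → 4 bp
Sorted largest to smallest: 47, 21, 20, 4 bp.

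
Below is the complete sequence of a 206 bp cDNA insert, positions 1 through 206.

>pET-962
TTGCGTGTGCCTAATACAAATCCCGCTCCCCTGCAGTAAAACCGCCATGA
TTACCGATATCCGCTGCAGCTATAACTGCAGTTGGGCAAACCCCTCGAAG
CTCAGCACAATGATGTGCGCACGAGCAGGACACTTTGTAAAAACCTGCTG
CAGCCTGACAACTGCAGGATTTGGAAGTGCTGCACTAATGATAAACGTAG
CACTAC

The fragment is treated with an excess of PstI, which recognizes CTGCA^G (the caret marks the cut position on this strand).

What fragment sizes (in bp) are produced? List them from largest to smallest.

PstI sites (CTGCAG) start at positions 31, 64, 76, 148, 162.
PstI cuts after base 5 of each site (before the last base), so after positions 35, 68, 80, 152, 166.
Linear molecule, 5 cuts → 6 fragments:
  1–35 → 35 bp
  36–68 → 33 bp
  69–80 → 12 bp
  81–152 → 72 bp
  153–166 → 14 bp
  167–206 → 40 bp
Sorted largest to smallest: 72, 40, 35, 33, 14, 12 bp.

72, 40, 35, 33, 14, 12 bp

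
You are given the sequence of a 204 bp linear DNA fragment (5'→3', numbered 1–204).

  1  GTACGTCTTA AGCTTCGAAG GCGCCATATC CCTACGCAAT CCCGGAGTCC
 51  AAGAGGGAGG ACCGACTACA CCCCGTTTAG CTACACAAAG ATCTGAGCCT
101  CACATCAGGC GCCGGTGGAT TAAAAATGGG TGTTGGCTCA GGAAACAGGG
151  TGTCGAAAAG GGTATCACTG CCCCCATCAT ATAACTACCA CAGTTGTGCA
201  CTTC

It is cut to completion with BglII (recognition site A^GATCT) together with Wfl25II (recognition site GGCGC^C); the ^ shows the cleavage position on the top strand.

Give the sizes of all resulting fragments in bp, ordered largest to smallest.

The BglII site (AGATCT) starts at position 89.
BglII cuts after the first base of each site, so after position 89.
Wfl25II sites (GGCGCC) start at positions 20, 108.
Wfl25II cuts after base 5 of each site (before the last base), so after positions 24, 112.
Combined cut positions: 24, 89, 112.
Linear molecule, 3 cuts → 4 fragments:
  1–24 → 24 bp
  25–89 → 65 bp
  90–112 → 23 bp
  113–204 → 92 bp
Sorted largest to smallest: 92, 65, 24, 23 bp.

92, 65, 24, 23 bp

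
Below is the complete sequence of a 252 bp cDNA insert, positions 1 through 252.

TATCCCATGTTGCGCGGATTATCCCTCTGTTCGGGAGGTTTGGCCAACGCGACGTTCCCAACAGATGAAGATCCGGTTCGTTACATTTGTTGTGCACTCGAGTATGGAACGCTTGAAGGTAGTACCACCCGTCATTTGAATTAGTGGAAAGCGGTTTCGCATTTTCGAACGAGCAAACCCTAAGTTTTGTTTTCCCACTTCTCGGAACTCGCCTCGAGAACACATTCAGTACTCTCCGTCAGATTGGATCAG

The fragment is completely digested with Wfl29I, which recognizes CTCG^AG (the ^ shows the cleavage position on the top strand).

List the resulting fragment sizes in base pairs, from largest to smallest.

116, 100, 36 bp

Wfl29I sites (CTCGAG) start at positions 97, 213.
Wfl29I cuts after base 4 of each site, so after positions 100, 216.
Linear molecule, 2 cuts → 3 fragments:
  1–100 → 100 bp
  101–216 → 116 bp
  217–252 → 36 bp
Sorted largest to smallest: 116, 100, 36 bp.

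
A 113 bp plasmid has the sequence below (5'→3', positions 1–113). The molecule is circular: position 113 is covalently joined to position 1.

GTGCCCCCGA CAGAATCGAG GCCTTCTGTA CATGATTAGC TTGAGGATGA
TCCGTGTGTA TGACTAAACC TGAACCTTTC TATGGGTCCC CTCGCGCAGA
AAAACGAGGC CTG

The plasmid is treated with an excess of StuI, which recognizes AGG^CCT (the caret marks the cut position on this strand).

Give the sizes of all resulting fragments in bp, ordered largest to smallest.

88, 25 bp

StuI sites (AGGCCT) start at positions 19, 107.
StuI cuts after base 3 of each site, so after positions 21, 109.
Circular molecule, 2 cuts → 2 fragments:
  22–109 → 88 bp
  110–113 then 1–21 → 4 + 21 = 25 bp
Sorted largest to smallest: 88, 25 bp.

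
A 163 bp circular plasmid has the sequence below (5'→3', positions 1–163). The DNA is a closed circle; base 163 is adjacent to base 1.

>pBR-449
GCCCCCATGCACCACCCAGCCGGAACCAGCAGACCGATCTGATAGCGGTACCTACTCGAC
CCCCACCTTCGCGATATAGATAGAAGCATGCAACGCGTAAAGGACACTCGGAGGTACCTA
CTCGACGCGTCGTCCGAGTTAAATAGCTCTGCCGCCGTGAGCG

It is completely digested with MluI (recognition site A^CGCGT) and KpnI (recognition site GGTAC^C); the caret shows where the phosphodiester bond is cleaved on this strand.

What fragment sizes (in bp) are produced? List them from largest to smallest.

MluI sites (ACGCGT) start at positions 93, 125.
MluI cuts after the first base of each site, so after positions 93, 125.
KpnI sites (GGTACC) start at positions 47, 113.
KpnI cuts after base 5 of each site (before the last base), so after positions 51, 117.
Combined cut positions: 51, 93, 117, 125.
Circular molecule, 4 cuts → 4 fragments:
  52–93 → 42 bp
  94–117 → 24 bp
  118–125 → 8 bp
  126–163 then 1–51 → 38 + 51 = 89 bp
Sorted largest to smallest: 89, 42, 24, 8 bp.

89, 42, 24, 8 bp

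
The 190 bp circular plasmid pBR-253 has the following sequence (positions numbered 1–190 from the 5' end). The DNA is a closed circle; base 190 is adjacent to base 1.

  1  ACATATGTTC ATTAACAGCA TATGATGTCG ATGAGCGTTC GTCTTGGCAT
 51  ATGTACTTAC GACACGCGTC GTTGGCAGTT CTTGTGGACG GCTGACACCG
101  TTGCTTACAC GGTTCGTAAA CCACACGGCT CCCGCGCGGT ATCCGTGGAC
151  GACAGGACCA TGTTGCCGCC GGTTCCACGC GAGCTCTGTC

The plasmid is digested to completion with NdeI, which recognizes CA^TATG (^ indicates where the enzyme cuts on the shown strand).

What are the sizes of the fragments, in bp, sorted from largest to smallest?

144, 29, 17 bp

NdeI sites (CATATG) start at positions 2, 19, 48.
NdeI cuts after base 2 of each site, so after positions 3, 20, 49.
Circular molecule, 3 cuts → 3 fragments:
  4–20 → 17 bp
  21–49 → 29 bp
  50–190 then 1–3 → 141 + 3 = 144 bp
Sorted largest to smallest: 144, 29, 17 bp.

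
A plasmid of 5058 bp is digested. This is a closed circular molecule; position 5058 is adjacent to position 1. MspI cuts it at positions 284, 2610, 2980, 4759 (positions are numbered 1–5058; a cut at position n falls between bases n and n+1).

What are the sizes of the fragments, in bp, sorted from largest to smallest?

Circular molecule, 4 cuts → 4 fragments:
  2610 − 284 = 2326 bp
  2980 − 2610 = 370 bp
  4759 − 2980 = 1779 bp
  wrap: 5058 − 4759 + 284 = 583 bp
Sorted largest to smallest: 2326, 1779, 583, 370 bp.

2326, 1779, 583, 370 bp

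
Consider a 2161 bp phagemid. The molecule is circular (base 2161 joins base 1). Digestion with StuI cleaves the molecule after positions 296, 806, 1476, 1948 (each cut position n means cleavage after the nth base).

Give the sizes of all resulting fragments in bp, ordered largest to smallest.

Circular molecule, 4 cuts → 4 fragments:
  806 − 296 = 510 bp
  1476 − 806 = 670 bp
  1948 − 1476 = 472 bp
  wrap: 2161 − 1948 + 296 = 509 bp
Sorted largest to smallest: 670, 510, 509, 472 bp.

670, 510, 509, 472 bp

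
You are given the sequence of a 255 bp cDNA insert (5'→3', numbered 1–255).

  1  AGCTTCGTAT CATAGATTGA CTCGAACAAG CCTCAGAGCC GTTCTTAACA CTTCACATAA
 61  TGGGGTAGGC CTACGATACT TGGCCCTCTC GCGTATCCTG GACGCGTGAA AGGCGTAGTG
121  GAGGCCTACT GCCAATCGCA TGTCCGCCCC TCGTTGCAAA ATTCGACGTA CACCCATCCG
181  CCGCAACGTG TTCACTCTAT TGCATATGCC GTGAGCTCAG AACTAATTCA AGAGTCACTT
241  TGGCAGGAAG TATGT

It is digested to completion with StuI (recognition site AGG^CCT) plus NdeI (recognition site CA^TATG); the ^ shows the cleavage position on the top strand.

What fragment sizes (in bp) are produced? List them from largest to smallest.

StuI sites (AGGCCT) start at positions 67, 122.
StuI cuts after base 3 of each site, so after positions 69, 124.
The NdeI site (CATATG) starts at position 203.
NdeI cuts after base 2 of each site, so after position 204.
Combined cut positions: 69, 124, 204.
Linear molecule, 3 cuts → 4 fragments:
  1–69 → 69 bp
  70–124 → 55 bp
  125–204 → 80 bp
  205–255 → 51 bp
Sorted largest to smallest: 80, 69, 55, 51 bp.

80, 69, 55, 51 bp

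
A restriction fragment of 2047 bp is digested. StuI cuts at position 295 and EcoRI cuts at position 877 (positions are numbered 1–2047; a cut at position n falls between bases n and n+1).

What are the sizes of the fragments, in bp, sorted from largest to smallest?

Combined cut positions (sorted): 295, 877.
Linear molecule, 2 cuts → 3 fragments:
  295 − 0 = 295 bp
  877 − 295 = 582 bp
  2047 − 877 = 1170 bp
Sorted largest to smallest: 1170, 582, 295 bp.

1170, 582, 295 bp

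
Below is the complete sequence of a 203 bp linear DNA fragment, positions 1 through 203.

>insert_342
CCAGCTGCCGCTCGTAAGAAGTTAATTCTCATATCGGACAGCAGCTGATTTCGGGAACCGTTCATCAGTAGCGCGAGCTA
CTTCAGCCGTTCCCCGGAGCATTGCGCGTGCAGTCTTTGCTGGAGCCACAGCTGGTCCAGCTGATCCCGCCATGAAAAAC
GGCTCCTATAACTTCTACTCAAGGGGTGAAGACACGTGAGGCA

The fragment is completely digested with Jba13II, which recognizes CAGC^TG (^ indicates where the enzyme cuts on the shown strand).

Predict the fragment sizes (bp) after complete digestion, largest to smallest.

Jba13II sites (CAGCTG) start at positions 2, 42, 129, 138.
Jba13II cuts after base 4 of each site, so after positions 5, 45, 132, 141.
Linear molecule, 4 cuts → 5 fragments:
  1–5 → 5 bp
  6–45 → 40 bp
  46–132 → 87 bp
  133–141 → 9 bp
  142–203 → 62 bp
Sorted largest to smallest: 87, 62, 40, 9, 5 bp.

87, 62, 40, 9, 5 bp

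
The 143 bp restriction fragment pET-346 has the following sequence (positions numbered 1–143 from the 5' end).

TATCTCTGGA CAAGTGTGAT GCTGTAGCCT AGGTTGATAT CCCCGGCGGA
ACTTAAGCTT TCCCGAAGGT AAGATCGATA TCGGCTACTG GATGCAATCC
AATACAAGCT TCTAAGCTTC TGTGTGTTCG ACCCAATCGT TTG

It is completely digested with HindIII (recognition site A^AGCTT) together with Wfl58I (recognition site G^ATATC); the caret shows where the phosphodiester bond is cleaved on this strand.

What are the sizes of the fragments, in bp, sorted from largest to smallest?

36, 29, 29, 22, 19, 8 bp

HindIII sites (AAGCTT) start at positions 55, 106, 114.
HindIII cuts after the first base of each site, so after positions 55, 106, 114.
Wfl58I sites (GATATC) start at positions 36, 77.
Wfl58I cuts after the first base of each site, so after positions 36, 77.
Combined cut positions: 36, 55, 77, 106, 114.
Linear molecule, 5 cuts → 6 fragments:
  1–36 → 36 bp
  37–55 → 19 bp
  56–77 → 22 bp
  78–106 → 29 bp
  107–114 → 8 bp
  115–143 → 29 bp
Sorted largest to smallest: 36, 29, 29, 22, 19, 8 bp.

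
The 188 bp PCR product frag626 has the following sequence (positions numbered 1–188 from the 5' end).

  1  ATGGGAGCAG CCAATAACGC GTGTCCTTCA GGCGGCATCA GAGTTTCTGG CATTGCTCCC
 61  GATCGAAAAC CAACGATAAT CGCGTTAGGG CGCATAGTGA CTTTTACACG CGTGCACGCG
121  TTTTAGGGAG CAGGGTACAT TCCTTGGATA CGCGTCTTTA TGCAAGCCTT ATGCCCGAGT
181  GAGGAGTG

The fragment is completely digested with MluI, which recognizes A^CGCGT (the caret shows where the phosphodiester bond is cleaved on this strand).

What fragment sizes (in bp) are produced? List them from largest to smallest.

MluI sites (ACGCGT) start at positions 17, 108, 116, 150.
MluI cuts after the first base of each site, so after positions 17, 108, 116, 150.
Linear molecule, 4 cuts → 5 fragments:
  1–17 → 17 bp
  18–108 → 91 bp
  109–116 → 8 bp
  117–150 → 34 bp
  151–188 → 38 bp
Sorted largest to smallest: 91, 38, 34, 17, 8 bp.

91, 38, 34, 17, 8 bp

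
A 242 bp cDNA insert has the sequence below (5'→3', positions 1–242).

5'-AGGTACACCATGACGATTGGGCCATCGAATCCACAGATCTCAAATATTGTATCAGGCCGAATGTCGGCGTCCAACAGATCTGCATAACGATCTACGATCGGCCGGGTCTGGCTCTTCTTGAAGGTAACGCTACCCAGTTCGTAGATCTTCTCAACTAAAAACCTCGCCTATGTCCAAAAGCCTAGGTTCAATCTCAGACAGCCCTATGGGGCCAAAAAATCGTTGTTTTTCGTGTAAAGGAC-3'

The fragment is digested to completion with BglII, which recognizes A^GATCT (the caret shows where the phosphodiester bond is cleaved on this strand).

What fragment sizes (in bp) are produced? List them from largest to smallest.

99, 67, 41, 35 bp

BglII sites (AGATCT) start at positions 35, 76, 143.
BglII cuts after the first base of each site, so after positions 35, 76, 143.
Linear molecule, 3 cuts → 4 fragments:
  1–35 → 35 bp
  36–76 → 41 bp
  77–143 → 67 bp
  144–242 → 99 bp
Sorted largest to smallest: 99, 67, 41, 35 bp.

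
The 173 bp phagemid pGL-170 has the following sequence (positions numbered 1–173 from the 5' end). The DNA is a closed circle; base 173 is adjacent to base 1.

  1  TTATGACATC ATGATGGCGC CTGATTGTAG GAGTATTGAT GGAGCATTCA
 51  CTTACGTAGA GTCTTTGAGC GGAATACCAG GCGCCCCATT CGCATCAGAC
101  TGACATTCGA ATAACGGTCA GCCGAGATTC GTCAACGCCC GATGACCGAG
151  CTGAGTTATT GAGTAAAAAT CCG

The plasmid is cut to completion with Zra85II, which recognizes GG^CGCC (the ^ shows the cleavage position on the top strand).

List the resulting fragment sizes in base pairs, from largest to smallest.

109, 64 bp

Zra85II sites (GGCGCC) start at positions 16, 80.
Zra85II cuts after base 2 of each site, so after positions 17, 81.
Circular molecule, 2 cuts → 2 fragments:
  18–81 → 64 bp
  82–173 then 1–17 → 92 + 17 = 109 bp
Sorted largest to smallest: 109, 64 bp.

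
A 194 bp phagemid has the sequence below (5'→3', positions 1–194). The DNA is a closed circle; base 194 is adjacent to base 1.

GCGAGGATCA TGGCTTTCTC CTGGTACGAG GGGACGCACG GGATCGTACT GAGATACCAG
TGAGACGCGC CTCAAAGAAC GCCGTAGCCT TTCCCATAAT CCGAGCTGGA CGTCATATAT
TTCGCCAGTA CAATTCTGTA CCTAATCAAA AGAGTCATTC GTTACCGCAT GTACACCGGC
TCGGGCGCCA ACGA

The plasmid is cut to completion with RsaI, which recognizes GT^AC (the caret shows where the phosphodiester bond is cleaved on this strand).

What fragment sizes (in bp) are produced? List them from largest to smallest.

82, 47, 33, 22, 10 bp

RsaI sites (GTAC) start at positions 24, 46, 128, 138, 171.
RsaI cuts after base 2 of each site, so after positions 25, 47, 129, 139, 172.
Circular molecule, 5 cuts → 5 fragments:
  26–47 → 22 bp
  48–129 → 82 bp
  130–139 → 10 bp
  140–172 → 33 bp
  173–194 then 1–25 → 22 + 25 = 47 bp
Sorted largest to smallest: 82, 47, 33, 22, 10 bp.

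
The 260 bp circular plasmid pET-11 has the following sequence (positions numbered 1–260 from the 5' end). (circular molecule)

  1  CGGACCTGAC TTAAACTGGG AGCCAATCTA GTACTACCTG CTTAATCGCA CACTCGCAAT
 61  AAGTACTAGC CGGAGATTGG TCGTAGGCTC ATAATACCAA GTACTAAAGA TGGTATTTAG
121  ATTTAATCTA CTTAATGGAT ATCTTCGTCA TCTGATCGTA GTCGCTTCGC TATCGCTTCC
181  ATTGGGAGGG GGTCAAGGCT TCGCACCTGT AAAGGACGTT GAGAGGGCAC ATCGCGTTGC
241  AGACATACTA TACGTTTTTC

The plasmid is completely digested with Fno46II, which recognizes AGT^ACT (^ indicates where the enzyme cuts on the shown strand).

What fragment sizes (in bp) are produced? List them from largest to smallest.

190, 38, 32 bp

Fno46II sites (AGTACT) start at positions 30, 62, 100.
Fno46II cuts after base 3 of each site, so after positions 32, 64, 102.
Circular molecule, 3 cuts → 3 fragments:
  33–64 → 32 bp
  65–102 → 38 bp
  103–260 then 1–32 → 158 + 32 = 190 bp
Sorted largest to smallest: 190, 38, 32 bp.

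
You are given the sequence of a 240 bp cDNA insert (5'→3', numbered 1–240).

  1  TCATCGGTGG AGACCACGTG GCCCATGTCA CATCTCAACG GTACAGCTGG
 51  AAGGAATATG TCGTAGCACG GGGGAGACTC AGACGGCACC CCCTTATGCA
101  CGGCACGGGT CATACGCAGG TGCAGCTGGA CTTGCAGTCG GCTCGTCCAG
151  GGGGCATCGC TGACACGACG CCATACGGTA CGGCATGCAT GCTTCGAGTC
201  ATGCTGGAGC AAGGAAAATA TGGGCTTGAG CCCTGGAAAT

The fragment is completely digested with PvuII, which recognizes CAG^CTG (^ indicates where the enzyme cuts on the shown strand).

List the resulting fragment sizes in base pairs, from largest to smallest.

PvuII sites (CAGCTG) start at positions 44, 123.
PvuII cuts after base 3 of each site, so after positions 46, 125.
Linear molecule, 2 cuts → 3 fragments:
  1–46 → 46 bp
  47–125 → 79 bp
  126–240 → 115 bp
Sorted largest to smallest: 115, 79, 46 bp.

115, 79, 46 bp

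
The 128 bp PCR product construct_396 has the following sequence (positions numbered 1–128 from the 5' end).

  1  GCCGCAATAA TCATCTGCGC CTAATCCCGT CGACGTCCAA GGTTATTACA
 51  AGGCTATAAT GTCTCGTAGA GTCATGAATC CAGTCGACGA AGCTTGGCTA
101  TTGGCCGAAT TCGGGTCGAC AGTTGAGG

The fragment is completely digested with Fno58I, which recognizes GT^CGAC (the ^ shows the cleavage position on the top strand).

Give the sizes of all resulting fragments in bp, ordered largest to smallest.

54, 32, 30, 12 bp

Fno58I sites (GTCGAC) start at positions 29, 83, 115.
Fno58I cuts after base 2 of each site, so after positions 30, 84, 116.
Linear molecule, 3 cuts → 4 fragments:
  1–30 → 30 bp
  31–84 → 54 bp
  85–116 → 32 bp
  117–128 → 12 bp
Sorted largest to smallest: 54, 32, 30, 12 bp.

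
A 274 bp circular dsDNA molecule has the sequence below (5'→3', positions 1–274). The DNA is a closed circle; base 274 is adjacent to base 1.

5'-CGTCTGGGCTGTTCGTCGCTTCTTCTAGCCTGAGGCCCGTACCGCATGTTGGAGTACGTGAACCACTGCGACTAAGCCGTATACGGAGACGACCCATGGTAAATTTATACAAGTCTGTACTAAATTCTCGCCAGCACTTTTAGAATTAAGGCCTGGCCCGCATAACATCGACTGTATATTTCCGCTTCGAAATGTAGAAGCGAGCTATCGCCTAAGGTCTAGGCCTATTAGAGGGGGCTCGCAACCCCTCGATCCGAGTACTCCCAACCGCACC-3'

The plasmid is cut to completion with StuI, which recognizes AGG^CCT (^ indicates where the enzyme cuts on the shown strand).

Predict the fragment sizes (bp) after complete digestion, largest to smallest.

202, 72 bp

StuI sites (AGGCCT) start at positions 149, 221.
StuI cuts after base 3 of each site, so after positions 151, 223.
Circular molecule, 2 cuts → 2 fragments:
  152–223 → 72 bp
  224–274 then 1–151 → 51 + 151 = 202 bp
Sorted largest to smallest: 202, 72 bp.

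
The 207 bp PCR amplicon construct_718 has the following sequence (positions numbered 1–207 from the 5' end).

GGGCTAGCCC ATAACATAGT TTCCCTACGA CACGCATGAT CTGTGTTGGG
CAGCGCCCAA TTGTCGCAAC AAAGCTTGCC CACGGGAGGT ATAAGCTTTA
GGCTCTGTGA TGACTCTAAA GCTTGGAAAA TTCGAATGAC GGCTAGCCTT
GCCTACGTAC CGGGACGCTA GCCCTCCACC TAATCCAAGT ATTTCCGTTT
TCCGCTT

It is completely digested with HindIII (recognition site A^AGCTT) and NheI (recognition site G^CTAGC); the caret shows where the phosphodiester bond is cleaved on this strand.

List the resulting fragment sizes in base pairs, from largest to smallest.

HindIII sites (AAGCTT) start at positions 72, 93, 119.
HindIII cuts after the first base of each site, so after positions 72, 93, 119.
NheI sites (GCTAGC) start at positions 3, 142, 167.
NheI cuts after the first base of each site, so after positions 3, 142, 167.
Combined cut positions: 3, 72, 93, 119, 142, 167.
Linear molecule, 6 cuts → 7 fragments:
  1–3 → 3 bp
  4–72 → 69 bp
  73–93 → 21 bp
  94–119 → 26 bp
  120–142 → 23 bp
  143–167 → 25 bp
  168–207 → 40 bp
Sorted largest to smallest: 69, 40, 26, 25, 23, 21, 3 bp.

69, 40, 26, 25, 23, 21, 3 bp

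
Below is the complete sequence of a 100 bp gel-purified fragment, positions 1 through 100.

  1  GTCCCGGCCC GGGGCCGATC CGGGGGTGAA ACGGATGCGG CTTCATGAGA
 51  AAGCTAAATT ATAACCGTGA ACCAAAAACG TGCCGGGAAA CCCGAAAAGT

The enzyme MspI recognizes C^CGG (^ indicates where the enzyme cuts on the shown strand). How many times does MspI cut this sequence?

CCGG occurs starting at positions 4, 9, 20, 83.
MspI cuts at 4 sites.

4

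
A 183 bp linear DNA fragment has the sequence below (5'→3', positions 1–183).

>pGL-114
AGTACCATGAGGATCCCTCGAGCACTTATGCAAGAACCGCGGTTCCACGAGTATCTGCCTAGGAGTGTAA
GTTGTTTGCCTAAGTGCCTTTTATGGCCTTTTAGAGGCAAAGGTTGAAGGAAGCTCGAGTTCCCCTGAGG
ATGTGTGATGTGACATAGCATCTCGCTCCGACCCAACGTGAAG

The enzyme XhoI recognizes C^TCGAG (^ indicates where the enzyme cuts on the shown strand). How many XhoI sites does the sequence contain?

CTCGAG occurs starting at positions 17, 124.
XhoI cuts at 2 sites.

2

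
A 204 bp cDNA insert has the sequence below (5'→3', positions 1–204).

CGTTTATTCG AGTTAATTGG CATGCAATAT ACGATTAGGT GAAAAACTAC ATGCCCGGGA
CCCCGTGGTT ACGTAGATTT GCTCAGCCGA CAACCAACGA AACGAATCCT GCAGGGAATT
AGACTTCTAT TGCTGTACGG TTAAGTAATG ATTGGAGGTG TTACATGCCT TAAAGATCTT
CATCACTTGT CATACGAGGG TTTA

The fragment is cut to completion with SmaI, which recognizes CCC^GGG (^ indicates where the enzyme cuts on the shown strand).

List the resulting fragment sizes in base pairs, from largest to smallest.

148, 56 bp

The SmaI site (CCCGGG) starts at position 54.
SmaI cuts after base 3 of each site, so after position 56.
Linear molecule, 1 cut → 2 fragments:
  1–56 → 56 bp
  57–204 → 148 bp
Sorted largest to smallest: 148, 56 bp.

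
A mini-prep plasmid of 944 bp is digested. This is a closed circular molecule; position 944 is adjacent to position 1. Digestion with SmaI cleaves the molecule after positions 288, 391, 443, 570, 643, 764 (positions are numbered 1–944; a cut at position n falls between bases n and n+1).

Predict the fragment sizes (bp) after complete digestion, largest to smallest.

Circular molecule, 6 cuts → 6 fragments:
  391 − 288 = 103 bp
  443 − 391 = 52 bp
  570 − 443 = 127 bp
  643 − 570 = 73 bp
  764 − 643 = 121 bp
  wrap: 944 − 764 + 288 = 468 bp
Sorted largest to smallest: 468, 127, 121, 103, 73, 52 bp.

468, 127, 121, 103, 73, 52 bp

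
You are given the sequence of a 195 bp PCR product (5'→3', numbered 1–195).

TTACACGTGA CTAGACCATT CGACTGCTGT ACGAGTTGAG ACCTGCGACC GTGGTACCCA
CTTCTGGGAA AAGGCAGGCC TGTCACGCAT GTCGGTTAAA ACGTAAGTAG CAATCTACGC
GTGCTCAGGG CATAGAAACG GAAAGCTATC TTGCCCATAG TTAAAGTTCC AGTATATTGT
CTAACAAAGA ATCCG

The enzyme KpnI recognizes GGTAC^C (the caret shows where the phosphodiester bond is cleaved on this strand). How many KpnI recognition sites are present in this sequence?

GGTACC occurs starting at position 53.
KpnI cuts at 1 site.

1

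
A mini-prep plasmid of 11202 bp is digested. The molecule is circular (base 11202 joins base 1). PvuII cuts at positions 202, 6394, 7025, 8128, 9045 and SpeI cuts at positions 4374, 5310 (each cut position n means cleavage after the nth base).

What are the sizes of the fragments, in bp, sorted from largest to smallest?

Combined cut positions (sorted): 202, 4374, 5310, 6394, 7025, 8128, 9045.
Circular molecule, 7 cuts → 7 fragments:
  4374 − 202 = 4172 bp
  5310 − 4374 = 936 bp
  6394 − 5310 = 1084 bp
  7025 − 6394 = 631 bp
  8128 − 7025 = 1103 bp
  9045 − 8128 = 917 bp
  wrap: 11202 − 9045 + 202 = 2359 bp
Sorted largest to smallest: 4172, 2359, 1103, 1084, 936, 917, 631 bp.

4172, 2359, 1103, 1084, 936, 917, 631 bp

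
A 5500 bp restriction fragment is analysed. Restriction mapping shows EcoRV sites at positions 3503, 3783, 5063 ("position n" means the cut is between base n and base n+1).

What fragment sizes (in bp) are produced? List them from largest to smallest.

3503, 1280, 437, 280 bp

Linear molecule, 3 cuts → 4 fragments:
  3503 − 0 = 3503 bp
  3783 − 3503 = 280 bp
  5063 − 3783 = 1280 bp
  5500 − 5063 = 437 bp
Sorted largest to smallest: 3503, 1280, 437, 280 bp.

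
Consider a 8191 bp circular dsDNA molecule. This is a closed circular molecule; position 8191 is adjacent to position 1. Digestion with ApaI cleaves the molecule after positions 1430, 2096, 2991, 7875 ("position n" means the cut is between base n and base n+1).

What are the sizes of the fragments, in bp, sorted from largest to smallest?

Circular molecule, 4 cuts → 4 fragments:
  2096 − 1430 = 666 bp
  2991 − 2096 = 895 bp
  7875 − 2991 = 4884 bp
  wrap: 8191 − 7875 + 1430 = 1746 bp
Sorted largest to smallest: 4884, 1746, 895, 666 bp.

4884, 1746, 895, 666 bp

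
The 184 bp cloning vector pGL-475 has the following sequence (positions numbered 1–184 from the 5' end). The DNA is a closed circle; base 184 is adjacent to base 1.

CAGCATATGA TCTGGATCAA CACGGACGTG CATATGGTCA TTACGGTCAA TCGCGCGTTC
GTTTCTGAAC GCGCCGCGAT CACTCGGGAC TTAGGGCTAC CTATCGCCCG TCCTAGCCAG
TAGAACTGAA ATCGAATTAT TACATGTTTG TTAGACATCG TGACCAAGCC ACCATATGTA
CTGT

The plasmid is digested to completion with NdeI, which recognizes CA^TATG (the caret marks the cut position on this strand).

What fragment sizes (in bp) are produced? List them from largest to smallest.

142, 27, 15 bp

NdeI sites (CATATG) start at positions 4, 31, 173.
NdeI cuts after base 2 of each site, so after positions 5, 32, 174.
Circular molecule, 3 cuts → 3 fragments:
  6–32 → 27 bp
  33–174 → 142 bp
  175–184 then 1–5 → 10 + 5 = 15 bp
Sorted largest to smallest: 142, 27, 15 bp.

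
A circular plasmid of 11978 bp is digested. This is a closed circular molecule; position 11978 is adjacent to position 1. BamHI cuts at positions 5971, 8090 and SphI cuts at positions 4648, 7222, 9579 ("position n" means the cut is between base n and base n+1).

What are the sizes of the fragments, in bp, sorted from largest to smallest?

Combined cut positions (sorted): 4648, 5971, 7222, 8090, 9579.
Circular molecule, 5 cuts → 5 fragments:
  5971 − 4648 = 1323 bp
  7222 − 5971 = 1251 bp
  8090 − 7222 = 868 bp
  9579 − 8090 = 1489 bp
  wrap: 11978 − 9579 + 4648 = 7047 bp
Sorted largest to smallest: 7047, 1489, 1323, 1251, 868 bp.

7047, 1489, 1323, 1251, 868 bp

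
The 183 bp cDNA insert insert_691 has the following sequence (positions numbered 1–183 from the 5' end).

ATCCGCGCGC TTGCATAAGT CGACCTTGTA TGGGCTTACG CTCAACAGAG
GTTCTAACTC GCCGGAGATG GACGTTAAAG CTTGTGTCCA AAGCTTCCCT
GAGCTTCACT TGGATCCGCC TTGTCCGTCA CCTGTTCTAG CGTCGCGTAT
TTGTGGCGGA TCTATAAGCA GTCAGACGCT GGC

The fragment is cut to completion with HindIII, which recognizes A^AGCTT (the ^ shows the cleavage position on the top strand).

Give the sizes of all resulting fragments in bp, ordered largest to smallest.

HindIII sites (AAGCTT) start at positions 78, 91.
HindIII cuts after the first base of each site, so after positions 78, 91.
Linear molecule, 2 cuts → 3 fragments:
  1–78 → 78 bp
  79–91 → 13 bp
  92–183 → 92 bp
Sorted largest to smallest: 92, 78, 13 bp.

92, 78, 13 bp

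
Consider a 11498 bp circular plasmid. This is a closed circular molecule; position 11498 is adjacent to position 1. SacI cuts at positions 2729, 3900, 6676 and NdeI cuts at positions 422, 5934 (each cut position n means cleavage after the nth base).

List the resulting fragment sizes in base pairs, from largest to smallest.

Combined cut positions (sorted): 422, 2729, 3900, 5934, 6676.
Circular molecule, 5 cuts → 5 fragments:
  2729 − 422 = 2307 bp
  3900 − 2729 = 1171 bp
  5934 − 3900 = 2034 bp
  6676 − 5934 = 742 bp
  wrap: 11498 − 6676 + 422 = 5244 bp
Sorted largest to smallest: 5244, 2307, 2034, 1171, 742 bp.

5244, 2307, 2034, 1171, 742 bp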